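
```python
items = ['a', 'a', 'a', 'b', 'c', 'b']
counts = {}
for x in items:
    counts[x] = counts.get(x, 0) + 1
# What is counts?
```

Initial: counts = {}, items = ['a', 'a', 'a', 'b', 'c', 'b']
See 'a': counts = {'a': 1}
See 'a': counts = {'a': 2}
See 'a': counts = {'a': 3}
See 'b': counts = {'a': 3, 'b': 1}
See 'c': counts = {'a': 3, 'b': 1, 'c': 1}
See 'b': counts = {'a': 3, 'b': 2, 'c': 1}

{'a': 3, 'b': 2, 'c': 1}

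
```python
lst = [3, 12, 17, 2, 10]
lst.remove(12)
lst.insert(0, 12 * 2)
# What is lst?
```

After line 1: lst = [3, 12, 17, 2, 10]
After line 2 (remove first 12): lst = [3, 17, 2, 10]
After line 3 (insert 24 at index 0): lst = [24, 3, 17, 2, 10]

[24, 3, 17, 2, 10]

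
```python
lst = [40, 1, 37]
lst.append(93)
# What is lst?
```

[40, 1, 37, 93]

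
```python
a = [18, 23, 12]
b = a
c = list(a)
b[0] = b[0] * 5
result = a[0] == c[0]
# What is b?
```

After line 1: a = [18, 23, 12]
After line 2 (b = a, alias): a = [18, 23, 12], b = [18, 23, 12]
After line 3 (c = list(a) is a copy, new object): c = [18, 23, 12]
After line 4 (b[0] = 18 * 5 = 90; mutates shared a/b): a = b = [90, 23, 12], c = [18, 23, 12]
After line 5 (a[0] = 90, c[0] = 18; result = False)

[90, 23, 12]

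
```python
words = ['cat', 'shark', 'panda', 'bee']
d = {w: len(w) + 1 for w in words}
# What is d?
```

{'cat': 4, 'shark': 6, 'panda': 6, 'bee': 4}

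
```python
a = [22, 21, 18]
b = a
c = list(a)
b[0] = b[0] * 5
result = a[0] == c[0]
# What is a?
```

After line 1: a = [22, 21, 18]
After line 2 (b = a, alias): a = [22, 21, 18], b = [22, 21, 18]
After line 3 (c = list(a) is a copy, new object): c = [22, 21, 18]
After line 4 (b[0] = 22 * 5 = 110; mutates shared a/b): a = b = [110, 21, 18], c = [22, 21, 18]
After line 5 (a[0] = 110, c[0] = 22; result = False)

[110, 21, 18]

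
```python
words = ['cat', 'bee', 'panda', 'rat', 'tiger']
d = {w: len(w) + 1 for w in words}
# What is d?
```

{'cat': 4, 'bee': 4, 'panda': 6, 'rat': 4, 'tiger': 6}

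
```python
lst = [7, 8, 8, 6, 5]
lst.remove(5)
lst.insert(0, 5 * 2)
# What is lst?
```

After line 1: lst = [7, 8, 8, 6, 5]
After line 2 (remove first 5): lst = [7, 8, 8, 6]
After line 3 (insert 10 at index 0): lst = [10, 7, 8, 8, 6]

[10, 7, 8, 8, 6]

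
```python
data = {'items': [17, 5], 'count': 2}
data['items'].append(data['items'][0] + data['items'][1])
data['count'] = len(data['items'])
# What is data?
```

After line 1: data = {'items': [17, 5], 'count': 2}
After line 2 (append 17 + 5 = 22): data = {'items': [17, 5, 22], 'count': 2}
After line 3 (count = len(items) = 3): data = {'items': [17, 5, 22], 'count': 3}

{'items': [17, 5, 22], 'count': 3}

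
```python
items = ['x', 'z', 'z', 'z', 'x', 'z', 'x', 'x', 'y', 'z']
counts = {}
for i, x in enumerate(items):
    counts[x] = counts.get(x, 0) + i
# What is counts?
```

Initial: counts = {}, items = ['x', 'z', 'z', 'z', 'x', 'z', 'x', 'x', 'y', 'z']
i=0, x='x': counts = {'x': 0}
i=1, x='z': counts = {'x': 0, 'z': 1}
i=2, x='z': counts = {'x': 0, 'z': 3}
i=3, x='z': counts = {'x': 0, 'z': 6}
i=4, x='x': counts = {'x': 4, 'z': 6}
i=5, x='z': counts = {'x': 4, 'z': 11}
i=6, x='x': counts = {'x': 10, 'z': 11}
i=7, x='x': counts = {'x': 17, 'z': 11}
i=8, x='y': counts = {'x': 17, 'z': 11, 'y': 8}
i=9, x='z': counts = {'x': 17, 'z': 20, 'y': 8}

{'x': 17, 'z': 20, 'y': 8}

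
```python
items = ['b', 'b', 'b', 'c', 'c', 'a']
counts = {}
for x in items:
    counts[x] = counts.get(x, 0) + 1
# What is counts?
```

Initial: counts = {}, items = ['b', 'b', 'b', 'c', 'c', 'a']
See 'b': counts = {'b': 1}
See 'b': counts = {'b': 2}
See 'b': counts = {'b': 3}
See 'c': counts = {'b': 3, 'c': 1}
See 'c': counts = {'b': 3, 'c': 2}
See 'a': counts = {'b': 3, 'c': 2, 'a': 1}

{'b': 3, 'c': 2, 'a': 1}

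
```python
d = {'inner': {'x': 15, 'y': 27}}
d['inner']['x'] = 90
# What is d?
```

After line 1: d = {'inner': {'x': 15, 'y': 27}}
After line 2 (inner x overwritten): d = {'inner': {'x': 90, 'y': 27}}

{'inner': {'x': 90, 'y': 27}}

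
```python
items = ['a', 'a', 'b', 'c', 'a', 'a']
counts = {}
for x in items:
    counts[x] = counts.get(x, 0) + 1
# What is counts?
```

Initial: counts = {}, items = ['a', 'a', 'b', 'c', 'a', 'a']
See 'a': counts = {'a': 1}
See 'a': counts = {'a': 2}
See 'b': counts = {'a': 2, 'b': 1}
See 'c': counts = {'a': 2, 'b': 1, 'c': 1}
See 'a': counts = {'a': 3, 'b': 1, 'c': 1}
See 'a': counts = {'a': 4, 'b': 1, 'c': 1}

{'a': 4, 'b': 1, 'c': 1}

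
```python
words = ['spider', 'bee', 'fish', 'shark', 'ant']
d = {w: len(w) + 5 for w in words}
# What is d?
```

{'spider': 11, 'bee': 8, 'fish': 9, 'shark': 10, 'ant': 8}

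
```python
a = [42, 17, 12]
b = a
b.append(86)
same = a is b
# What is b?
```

After line 1: a = [42, 17, 12]
After line 2 (b = a is an alias, same object): a = [42, 17, 12], b = [42, 17, 12]
After line 3 (b.append mutates the shared list): a = [42, 17, 12, 86], b = [42, 17, 12, 86]
After line 4 (same = a is b; same object -> True): same = True

[42, 17, 12, 86]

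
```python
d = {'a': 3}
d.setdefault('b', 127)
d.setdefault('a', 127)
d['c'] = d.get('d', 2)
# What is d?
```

After line 1: d = {'a': 3}
After line 2 (setdefault adds 'b'=127): d = {'a': 3, 'b': 127}
After line 3 (setdefault 'a' no-op, already exists): d = {'a': 3, 'b': 127}
After line 4 (get('d', 2) returns default since 'd' not in d): d = {'a': 3, 'b': 127, 'c': 2}

{'a': 3, 'b': 127, 'c': 2}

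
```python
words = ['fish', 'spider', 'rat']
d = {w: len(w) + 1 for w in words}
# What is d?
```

{'fish': 5, 'spider': 7, 'rat': 4}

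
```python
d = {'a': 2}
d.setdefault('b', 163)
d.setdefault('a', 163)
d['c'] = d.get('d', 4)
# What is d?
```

After line 1: d = {'a': 2}
After line 2 (setdefault adds 'b'=163): d = {'a': 2, 'b': 163}
After line 3 (setdefault 'a' no-op, already exists): d = {'a': 2, 'b': 163}
After line 4 (get('d', 4) returns default since 'd' not in d): d = {'a': 2, 'b': 163, 'c': 4}

{'a': 2, 'b': 163, 'c': 4}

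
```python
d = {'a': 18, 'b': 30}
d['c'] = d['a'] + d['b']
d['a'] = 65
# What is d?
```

After line 1: d = {'a': 18, 'b': 30}
After line 2 (d['c'] = 18 + 30): d = {'a': 18, 'b': 30, 'c': 48}
After line 3: d = {'a': 65, 'b': 30, 'c': 48}

{'a': 65, 'b': 30, 'c': 48}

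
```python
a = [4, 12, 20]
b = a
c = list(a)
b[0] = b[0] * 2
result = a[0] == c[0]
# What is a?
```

After line 1: a = [4, 12, 20]
After line 2 (b = a, alias): a = [4, 12, 20], b = [4, 12, 20]
After line 3 (c = list(a) is a copy, new object): c = [4, 12, 20]
After line 4 (b[0] = 4 * 2 = 8; mutates shared a/b): a = b = [8, 12, 20], c = [4, 12, 20]
After line 5 (a[0] = 8, c[0] = 4; result = False)

[8, 12, 20]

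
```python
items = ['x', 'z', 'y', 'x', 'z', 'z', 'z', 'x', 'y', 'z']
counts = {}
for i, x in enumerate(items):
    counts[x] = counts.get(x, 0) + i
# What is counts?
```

Initial: counts = {}, items = ['x', 'z', 'y', 'x', 'z', 'z', 'z', 'x', 'y', 'z']
i=0, x='x': counts = {'x': 0}
i=1, x='z': counts = {'x': 0, 'z': 1}
i=2, x='y': counts = {'x': 0, 'z': 1, 'y': 2}
i=3, x='x': counts = {'x': 3, 'z': 1, 'y': 2}
i=4, x='z': counts = {'x': 3, 'z': 5, 'y': 2}
i=5, x='z': counts = {'x': 3, 'z': 10, 'y': 2}
i=6, x='z': counts = {'x': 3, 'z': 16, 'y': 2}
i=7, x='x': counts = {'x': 10, 'z': 16, 'y': 2}
i=8, x='y': counts = {'x': 10, 'z': 16, 'y': 10}
i=9, x='z': counts = {'x': 10, 'z': 25, 'y': 10}

{'x': 10, 'z': 25, 'y': 10}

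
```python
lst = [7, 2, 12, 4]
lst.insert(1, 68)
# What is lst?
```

[7, 68, 2, 12, 4]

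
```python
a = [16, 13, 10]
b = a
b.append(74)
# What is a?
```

After line 1: a = [16, 13, 10]
After line 2 (b = a is an alias, same object): a = [16, 13, 10], b = [16, 13, 10]
After line 3 (b.append mutates the shared list): a = [16, 13, 10, 74], b = [16, 13, 10, 74]

[16, 13, 10, 74]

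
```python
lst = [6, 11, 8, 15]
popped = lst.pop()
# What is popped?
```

15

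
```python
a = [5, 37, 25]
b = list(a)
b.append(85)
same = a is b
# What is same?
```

After line 1: a = [5, 37, 25]
After line 2 (b = list(a) is a shallow copy, new object): a = [5, 37, 25], b = [5, 37, 25]
After line 3 (append only mutates b): a = [5, 37, 25], b = [5, 37, 25, 85]
After line 4 (same = a is b; different objects -> False): same = False

False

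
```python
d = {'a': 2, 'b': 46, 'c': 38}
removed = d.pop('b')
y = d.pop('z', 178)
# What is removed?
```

After line 1: d = {'a': 2, 'b': 46, 'c': 38}
After line 2 (pop 'b' returns 46): d = {'a': 2, 'c': 38}, removed = 46
After line 3 (pop 'z' missing, returns default 178): d = {'a': 2, 'c': 38}, y = 178

46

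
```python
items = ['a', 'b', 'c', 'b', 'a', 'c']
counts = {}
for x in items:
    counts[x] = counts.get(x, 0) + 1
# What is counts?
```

Initial: counts = {}, items = ['a', 'b', 'c', 'b', 'a', 'c']
See 'a': counts = {'a': 1}
See 'b': counts = {'a': 1, 'b': 1}
See 'c': counts = {'a': 1, 'b': 1, 'c': 1}
See 'b': counts = {'a': 1, 'b': 2, 'c': 1}
See 'a': counts = {'a': 2, 'b': 2, 'c': 1}
See 'c': counts = {'a': 2, 'b': 2, 'c': 2}

{'a': 2, 'b': 2, 'c': 2}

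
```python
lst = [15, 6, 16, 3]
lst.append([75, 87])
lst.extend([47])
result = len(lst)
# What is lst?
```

After line 1: lst = [15, 6, 16, 3]
After line 2 (append adds [75, 87] as single element): lst = [15, 6, 16, 3, [75, 87]]
After line 3 (extend unpacks [47], adds 47): lst = [15, 6, 16, 3, [75, 87], 47]
After line 4: result = len(lst) = 6

[15, 6, 16, 3, [75, 87], 47]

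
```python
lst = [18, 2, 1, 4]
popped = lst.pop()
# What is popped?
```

4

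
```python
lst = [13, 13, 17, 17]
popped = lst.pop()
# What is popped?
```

17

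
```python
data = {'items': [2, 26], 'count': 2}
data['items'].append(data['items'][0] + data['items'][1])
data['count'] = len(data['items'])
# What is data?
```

After line 1: data = {'items': [2, 26], 'count': 2}
After line 2 (append 2 + 26 = 28): data = {'items': [2, 26, 28], 'count': 2}
After line 3 (count = len(items) = 3): data = {'items': [2, 26, 28], 'count': 3}

{'items': [2, 26, 28], 'count': 3}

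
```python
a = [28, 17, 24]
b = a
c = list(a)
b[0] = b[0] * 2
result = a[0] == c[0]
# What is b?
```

After line 1: a = [28, 17, 24]
After line 2 (b = a, alias): a = [28, 17, 24], b = [28, 17, 24]
After line 3 (c = list(a) is a copy, new object): c = [28, 17, 24]
After line 4 (b[0] = 28 * 2 = 56; mutates shared a/b): a = b = [56, 17, 24], c = [28, 17, 24]
After line 5 (a[0] = 56, c[0] = 28; result = False)

[56, 17, 24]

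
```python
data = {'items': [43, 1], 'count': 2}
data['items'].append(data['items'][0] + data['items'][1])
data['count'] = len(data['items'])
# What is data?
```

After line 1: data = {'items': [43, 1], 'count': 2}
After line 2 (append 43 + 1 = 44): data = {'items': [43, 1, 44], 'count': 2}
After line 3 (count = len(items) = 3): data = {'items': [43, 1, 44], 'count': 3}

{'items': [43, 1, 44], 'count': 3}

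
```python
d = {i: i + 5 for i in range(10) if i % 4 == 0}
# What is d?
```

{0: 5, 4: 9, 8: 13}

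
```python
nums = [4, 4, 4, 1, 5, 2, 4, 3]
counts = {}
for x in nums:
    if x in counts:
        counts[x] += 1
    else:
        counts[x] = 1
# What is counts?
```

Initial: counts = {}, nums = [4, 4, 4, 1, 5, 2, 4, 3]
See 4: counts = {4: 1}
See 4: counts = {4: 2}
See 4: counts = {4: 3}
See 1: counts = {4: 3, 1: 1}
See 5: counts = {4: 3, 1: 1, 5: 1}
See 2: counts = {4: 3, 1: 1, 5: 1, 2: 1}
See 4: counts = {4: 4, 1: 1, 5: 1, 2: 1}
See 3: counts = {4: 4, 1: 1, 5: 1, 2: 1, 3: 1}

{4: 4, 1: 1, 5: 1, 2: 1, 3: 1}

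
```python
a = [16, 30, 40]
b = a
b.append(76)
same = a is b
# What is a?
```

After line 1: a = [16, 30, 40]
After line 2 (b = a is an alias, same object): a = [16, 30, 40], b = [16, 30, 40]
After line 3 (b.append mutates the shared list): a = [16, 30, 40, 76], b = [16, 30, 40, 76]
After line 4 (same = a is b; same object -> True): same = True

[16, 30, 40, 76]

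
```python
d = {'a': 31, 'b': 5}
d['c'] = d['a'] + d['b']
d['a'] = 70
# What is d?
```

After line 1: d = {'a': 31, 'b': 5}
After line 2 (d['c'] = 31 + 5): d = {'a': 31, 'b': 5, 'c': 36}
After line 3: d = {'a': 70, 'b': 5, 'c': 36}

{'a': 70, 'b': 5, 'c': 36}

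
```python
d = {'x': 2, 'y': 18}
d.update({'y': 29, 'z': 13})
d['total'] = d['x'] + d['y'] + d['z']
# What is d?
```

After line 1: d = {'x': 2, 'y': 18}
After line 2 (y overwritten, z added): d = {'x': 2, 'y': 29, 'z': 13}
After line 3 (total = 2 + 29 + 13 = 44): d = {'x': 2, 'y': 29, 'z': 13, 'total': 44}

{'x': 2, 'y': 29, 'z': 13, 'total': 44}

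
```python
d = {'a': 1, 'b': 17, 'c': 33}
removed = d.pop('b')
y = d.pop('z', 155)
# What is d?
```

After line 1: d = {'a': 1, 'b': 17, 'c': 33}
After line 2 (pop 'b' returns 17): d = {'a': 1, 'c': 33}, removed = 17
After line 3 (pop 'z' missing, returns default 155): d = {'a': 1, 'c': 33}, y = 155

{'a': 1, 'c': 33}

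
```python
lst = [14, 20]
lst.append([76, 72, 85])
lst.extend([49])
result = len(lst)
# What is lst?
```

After line 1: lst = [14, 20]
After line 2 (append adds [76, 72, 85] as single element): lst = [14, 20, [76, 72, 85]]
After line 3 (extend unpacks [49], adds 49): lst = [14, 20, [76, 72, 85], 49]
After line 4: result = len(lst) = 4

[14, 20, [76, 72, 85], 49]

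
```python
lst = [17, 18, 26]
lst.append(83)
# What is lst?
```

[17, 18, 26, 83]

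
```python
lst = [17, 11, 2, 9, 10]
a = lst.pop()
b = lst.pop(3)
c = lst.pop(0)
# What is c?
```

After line 1: lst = [17, 11, 2, 9, 10]
After line 2 (pop() -> a = 10): lst = [17, 11, 2, 9]
After line 3 (pop(3) -> b = 9): lst = [17, 11, 2]
After line 4 (pop(0) -> c = 17): lst = [11, 2]

17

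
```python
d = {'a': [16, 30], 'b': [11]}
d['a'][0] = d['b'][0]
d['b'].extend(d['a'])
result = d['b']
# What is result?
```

After line 1: d = {'a': [16, 30], 'b': [11]}
After line 2 (a[0] = b[0] = 11): d = {'a': [11, 30], 'b': [11]}
After line 3 (b.extend(a) appends [11, 30]): d = {'a': [11, 30], 'b': [11, 11, 30]}
After line 4: result = d['b'] = [11, 11, 30]

[11, 11, 30]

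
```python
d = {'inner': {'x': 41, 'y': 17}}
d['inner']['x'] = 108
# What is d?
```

After line 1: d = {'inner': {'x': 41, 'y': 17}}
After line 2 (inner x overwritten): d = {'inner': {'x': 108, 'y': 17}}

{'inner': {'x': 108, 'y': 17}}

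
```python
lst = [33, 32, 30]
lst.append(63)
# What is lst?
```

[33, 32, 30, 63]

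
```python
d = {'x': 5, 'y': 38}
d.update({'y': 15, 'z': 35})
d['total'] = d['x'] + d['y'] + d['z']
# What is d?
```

After line 1: d = {'x': 5, 'y': 38}
After line 2 (y overwritten, z added): d = {'x': 5, 'y': 15, 'z': 35}
After line 3 (total = 5 + 15 + 35 = 55): d = {'x': 5, 'y': 15, 'z': 35, 'total': 55}

{'x': 5, 'y': 15, 'z': 35, 'total': 55}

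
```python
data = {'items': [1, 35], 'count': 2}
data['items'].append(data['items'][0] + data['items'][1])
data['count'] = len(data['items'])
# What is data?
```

After line 1: data = {'items': [1, 35], 'count': 2}
After line 2 (append 1 + 35 = 36): data = {'items': [1, 35, 36], 'count': 2}
After line 3 (count = len(items) = 3): data = {'items': [1, 35, 36], 'count': 3}

{'items': [1, 35, 36], 'count': 3}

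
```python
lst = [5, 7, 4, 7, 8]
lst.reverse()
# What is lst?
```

[8, 7, 4, 7, 5]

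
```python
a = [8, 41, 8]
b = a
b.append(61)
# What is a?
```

After line 1: a = [8, 41, 8]
After line 2 (b = a is an alias, same object): a = [8, 41, 8], b = [8, 41, 8]
After line 3 (b.append mutates the shared list): a = [8, 41, 8, 61], b = [8, 41, 8, 61]

[8, 41, 8, 61]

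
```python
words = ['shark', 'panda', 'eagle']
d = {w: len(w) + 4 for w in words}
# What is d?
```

{'shark': 9, 'panda': 9, 'eagle': 9}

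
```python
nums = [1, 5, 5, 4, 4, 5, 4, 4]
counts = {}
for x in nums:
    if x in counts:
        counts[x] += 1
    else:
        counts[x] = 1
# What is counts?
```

Initial: counts = {}, nums = [1, 5, 5, 4, 4, 5, 4, 4]
See 1: counts = {1: 1}
See 5: counts = {1: 1, 5: 1}
See 5: counts = {1: 1, 5: 2}
See 4: counts = {1: 1, 5: 2, 4: 1}
See 4: counts = {1: 1, 5: 2, 4: 2}
See 5: counts = {1: 1, 5: 3, 4: 2}
See 4: counts = {1: 1, 5: 3, 4: 3}
See 4: counts = {1: 1, 5: 3, 4: 4}

{1: 1, 5: 3, 4: 4}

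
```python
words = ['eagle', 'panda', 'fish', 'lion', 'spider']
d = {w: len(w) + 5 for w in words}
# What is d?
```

{'eagle': 10, 'panda': 10, 'fish': 9, 'lion': 9, 'spider': 11}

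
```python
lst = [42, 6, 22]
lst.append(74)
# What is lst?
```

[42, 6, 22, 74]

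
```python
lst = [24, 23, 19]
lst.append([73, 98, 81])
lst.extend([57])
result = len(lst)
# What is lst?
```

After line 1: lst = [24, 23, 19]
After line 2 (append adds [73, 98, 81] as single element): lst = [24, 23, 19, [73, 98, 81]]
After line 3 (extend unpacks [57], adds 57): lst = [24, 23, 19, [73, 98, 81], 57]
After line 4: result = len(lst) = 5

[24, 23, 19, [73, 98, 81], 57]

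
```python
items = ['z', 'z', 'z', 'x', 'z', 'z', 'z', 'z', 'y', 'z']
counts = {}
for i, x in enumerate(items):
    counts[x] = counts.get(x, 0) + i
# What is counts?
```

Initial: counts = {}, items = ['z', 'z', 'z', 'x', 'z', 'z', 'z', 'z', 'y', 'z']
i=0, x='z': counts = {'z': 0}
i=1, x='z': counts = {'z': 1}
i=2, x='z': counts = {'z': 3}
i=3, x='x': counts = {'z': 3, 'x': 3}
i=4, x='z': counts = {'z': 7, 'x': 3}
i=5, x='z': counts = {'z': 12, 'x': 3}
i=6, x='z': counts = {'z': 18, 'x': 3}
i=7, x='z': counts = {'z': 25, 'x': 3}
i=8, x='y': counts = {'z': 25, 'x': 3, 'y': 8}
i=9, x='z': counts = {'z': 34, 'x': 3, 'y': 8}

{'z': 34, 'x': 3, 'y': 8}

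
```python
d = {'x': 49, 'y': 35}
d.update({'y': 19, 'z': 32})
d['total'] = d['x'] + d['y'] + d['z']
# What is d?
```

After line 1: d = {'x': 49, 'y': 35}
After line 2 (y overwritten, z added): d = {'x': 49, 'y': 19, 'z': 32}
After line 3 (total = 49 + 19 + 32 = 100): d = {'x': 49, 'y': 19, 'z': 32, 'total': 100}

{'x': 49, 'y': 19, 'z': 32, 'total': 100}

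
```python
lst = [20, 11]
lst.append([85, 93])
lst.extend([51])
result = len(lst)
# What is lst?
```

After line 1: lst = [20, 11]
After line 2 (append adds [85, 93] as single element): lst = [20, 11, [85, 93]]
After line 3 (extend unpacks [51], adds 51): lst = [20, 11, [85, 93], 51]
After line 4: result = len(lst) = 4

[20, 11, [85, 93], 51]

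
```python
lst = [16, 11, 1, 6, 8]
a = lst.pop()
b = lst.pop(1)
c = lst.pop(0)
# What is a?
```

After line 1: lst = [16, 11, 1, 6, 8]
After line 2 (pop() -> a = 8): lst = [16, 11, 1, 6]
After line 3 (pop(1) -> b = 11): lst = [16, 1, 6]
After line 4 (pop(0) -> c = 16): lst = [1, 6]

8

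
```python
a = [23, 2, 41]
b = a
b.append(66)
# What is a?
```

After line 1: a = [23, 2, 41]
After line 2 (b = a is an alias, same object): a = [23, 2, 41], b = [23, 2, 41]
After line 3 (b.append mutates the shared list): a = [23, 2, 41, 66], b = [23, 2, 41, 66]

[23, 2, 41, 66]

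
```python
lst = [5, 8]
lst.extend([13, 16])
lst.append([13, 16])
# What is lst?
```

After line 1: lst = [5, 8]
After line 2 (extend unpacks [13, 16]): lst = [5, 8, 13, 16]
After line 3 (append adds [13, 16] as single element): lst = [5, 8, 13, 16, [13, 16]]

[5, 8, 13, 16, [13, 16]]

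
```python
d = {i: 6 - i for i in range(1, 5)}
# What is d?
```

{1: 5, 2: 4, 3: 3, 4: 2}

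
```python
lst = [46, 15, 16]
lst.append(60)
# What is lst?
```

[46, 15, 16, 60]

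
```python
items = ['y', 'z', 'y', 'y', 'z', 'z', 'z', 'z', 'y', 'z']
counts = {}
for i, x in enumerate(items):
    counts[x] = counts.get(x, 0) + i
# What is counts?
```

Initial: counts = {}, items = ['y', 'z', 'y', 'y', 'z', 'z', 'z', 'z', 'y', 'z']
i=0, x='y': counts = {'y': 0}
i=1, x='z': counts = {'y': 0, 'z': 1}
i=2, x='y': counts = {'y': 2, 'z': 1}
i=3, x='y': counts = {'y': 5, 'z': 1}
i=4, x='z': counts = {'y': 5, 'z': 5}
i=5, x='z': counts = {'y': 5, 'z': 10}
i=6, x='z': counts = {'y': 5, 'z': 16}
i=7, x='z': counts = {'y': 5, 'z': 23}
i=8, x='y': counts = {'y': 13, 'z': 23}
i=9, x='z': counts = {'y': 13, 'z': 32}

{'y': 13, 'z': 32}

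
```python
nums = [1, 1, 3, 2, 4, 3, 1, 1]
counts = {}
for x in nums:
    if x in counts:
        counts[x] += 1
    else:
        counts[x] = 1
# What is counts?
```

Initial: counts = {}, nums = [1, 1, 3, 2, 4, 3, 1, 1]
See 1: counts = {1: 1}
See 1: counts = {1: 2}
See 3: counts = {1: 2, 3: 1}
See 2: counts = {1: 2, 3: 1, 2: 1}
See 4: counts = {1: 2, 3: 1, 2: 1, 4: 1}
See 3: counts = {1: 2, 3: 2, 2: 1, 4: 1}
See 1: counts = {1: 3, 3: 2, 2: 1, 4: 1}
See 1: counts = {1: 4, 3: 2, 2: 1, 4: 1}

{1: 4, 3: 2, 2: 1, 4: 1}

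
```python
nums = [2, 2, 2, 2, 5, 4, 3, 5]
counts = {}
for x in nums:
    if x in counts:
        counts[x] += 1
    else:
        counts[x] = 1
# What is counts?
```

Initial: counts = {}, nums = [2, 2, 2, 2, 5, 4, 3, 5]
See 2: counts = {2: 1}
See 2: counts = {2: 2}
See 2: counts = {2: 3}
See 2: counts = {2: 4}
See 5: counts = {2: 4, 5: 1}
See 4: counts = {2: 4, 5: 1, 4: 1}
See 3: counts = {2: 4, 5: 1, 4: 1, 3: 1}
See 5: counts = {2: 4, 5: 2, 4: 1, 3: 1}

{2: 4, 5: 2, 4: 1, 3: 1}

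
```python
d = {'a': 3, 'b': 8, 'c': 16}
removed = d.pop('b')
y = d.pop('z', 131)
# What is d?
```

After line 1: d = {'a': 3, 'b': 8, 'c': 16}
After line 2 (pop 'b' returns 8): d = {'a': 3, 'c': 16}, removed = 8
After line 3 (pop 'z' missing, returns default 131): d = {'a': 3, 'c': 16}, y = 131

{'a': 3, 'c': 16}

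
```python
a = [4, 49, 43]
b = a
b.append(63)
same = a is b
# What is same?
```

After line 1: a = [4, 49, 43]
After line 2 (b = a is an alias, same object): a = [4, 49, 43], b = [4, 49, 43]
After line 3 (b.append mutates the shared list): a = [4, 49, 43, 63], b = [4, 49, 43, 63]
After line 4 (same = a is b; same object -> True): same = True

True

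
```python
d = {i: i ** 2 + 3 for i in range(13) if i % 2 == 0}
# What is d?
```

{0: 3, 2: 7, 4: 19, 6: 39, 8: 67, 10: 103, 12: 147}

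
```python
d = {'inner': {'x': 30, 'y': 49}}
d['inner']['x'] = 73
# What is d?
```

After line 1: d = {'inner': {'x': 30, 'y': 49}}
After line 2 (inner x overwritten): d = {'inner': {'x': 73, 'y': 49}}

{'inner': {'x': 73, 'y': 49}}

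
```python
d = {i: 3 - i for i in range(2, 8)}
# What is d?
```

{2: 1, 3: 0, 4: -1, 5: -2, 6: -3, 7: -4}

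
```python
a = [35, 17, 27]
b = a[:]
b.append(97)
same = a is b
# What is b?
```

After line 1: a = [35, 17, 27]
After line 2 (b = a[:] is a shallow copy, new object): a = [35, 17, 27], b = [35, 17, 27]
After line 3 (append only mutates b): a = [35, 17, 27], b = [35, 17, 27, 97]
After line 4 (same = a is b; different objects -> False): same = False

[35, 17, 27, 97]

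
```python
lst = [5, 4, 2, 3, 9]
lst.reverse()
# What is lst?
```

[9, 3, 2, 4, 5]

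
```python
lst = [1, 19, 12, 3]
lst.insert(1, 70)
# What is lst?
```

[1, 70, 19, 12, 3]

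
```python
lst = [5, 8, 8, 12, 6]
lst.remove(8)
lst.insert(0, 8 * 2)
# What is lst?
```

After line 1: lst = [5, 8, 8, 12, 6]
After line 2 (remove first 8): lst = [5, 8, 12, 6]
After line 3 (insert 16 at index 0): lst = [16, 5, 8, 12, 6]

[16, 5, 8, 12, 6]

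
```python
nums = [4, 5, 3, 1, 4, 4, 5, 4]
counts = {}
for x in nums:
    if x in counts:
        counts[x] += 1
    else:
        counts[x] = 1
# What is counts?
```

Initial: counts = {}, nums = [4, 5, 3, 1, 4, 4, 5, 4]
See 4: counts = {4: 1}
See 5: counts = {4: 1, 5: 1}
See 3: counts = {4: 1, 5: 1, 3: 1}
See 1: counts = {4: 1, 5: 1, 3: 1, 1: 1}
See 4: counts = {4: 2, 5: 1, 3: 1, 1: 1}
See 4: counts = {4: 3, 5: 1, 3: 1, 1: 1}
See 5: counts = {4: 3, 5: 2, 3: 1, 1: 1}
See 4: counts = {4: 4, 5: 2, 3: 1, 1: 1}

{4: 4, 5: 2, 3: 1, 1: 1}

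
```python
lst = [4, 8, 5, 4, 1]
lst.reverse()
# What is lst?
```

[1, 4, 5, 8, 4]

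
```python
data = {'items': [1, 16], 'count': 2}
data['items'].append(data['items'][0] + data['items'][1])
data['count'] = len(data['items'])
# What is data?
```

After line 1: data = {'items': [1, 16], 'count': 2}
After line 2 (append 1 + 16 = 17): data = {'items': [1, 16, 17], 'count': 2}
After line 3 (count = len(items) = 3): data = {'items': [1, 16, 17], 'count': 3}

{'items': [1, 16, 17], 'count': 3}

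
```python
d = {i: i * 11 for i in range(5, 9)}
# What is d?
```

{5: 55, 6: 66, 7: 77, 8: 88}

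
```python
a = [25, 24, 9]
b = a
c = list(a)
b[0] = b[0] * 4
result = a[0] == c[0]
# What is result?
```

After line 1: a = [25, 24, 9]
After line 2 (b = a, alias): a = [25, 24, 9], b = [25, 24, 9]
After line 3 (c = list(a) is a copy, new object): c = [25, 24, 9]
After line 4 (b[0] = 25 * 4 = 100; mutates shared a/b): a = b = [100, 24, 9], c = [25, 24, 9]
After line 5 (a[0] = 100, c[0] = 25; result = False)

False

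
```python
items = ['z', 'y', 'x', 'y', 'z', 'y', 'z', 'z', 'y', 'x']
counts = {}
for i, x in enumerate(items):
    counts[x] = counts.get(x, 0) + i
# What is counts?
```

Initial: counts = {}, items = ['z', 'y', 'x', 'y', 'z', 'y', 'z', 'z', 'y', 'x']
i=0, x='z': counts = {'z': 0}
i=1, x='y': counts = {'z': 0, 'y': 1}
i=2, x='x': counts = {'z': 0, 'y': 1, 'x': 2}
i=3, x='y': counts = {'z': 0, 'y': 4, 'x': 2}
i=4, x='z': counts = {'z': 4, 'y': 4, 'x': 2}
i=5, x='y': counts = {'z': 4, 'y': 9, 'x': 2}
i=6, x='z': counts = {'z': 10, 'y': 9, 'x': 2}
i=7, x='z': counts = {'z': 17, 'y': 9, 'x': 2}
i=8, x='y': counts = {'z': 17, 'y': 17, 'x': 2}
i=9, x='x': counts = {'z': 17, 'y': 17, 'x': 11}

{'z': 17, 'y': 17, 'x': 11}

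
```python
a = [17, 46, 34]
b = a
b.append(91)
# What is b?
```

After line 1: a = [17, 46, 34]
After line 2 (b = a is an alias, same object): a = [17, 46, 34], b = [17, 46, 34]
After line 3 (b.append mutates the shared list): a = [17, 46, 34, 91], b = [17, 46, 34, 91]

[17, 46, 34, 91]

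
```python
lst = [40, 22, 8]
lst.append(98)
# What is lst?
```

[40, 22, 8, 98]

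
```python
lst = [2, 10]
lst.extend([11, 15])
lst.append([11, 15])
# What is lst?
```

After line 1: lst = [2, 10]
After line 2 (extend unpacks [11, 15]): lst = [2, 10, 11, 15]
After line 3 (append adds [11, 15] as single element): lst = [2, 10, 11, 15, [11, 15]]

[2, 10, 11, 15, [11, 15]]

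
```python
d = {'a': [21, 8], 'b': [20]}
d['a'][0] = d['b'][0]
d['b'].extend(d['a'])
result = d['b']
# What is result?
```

After line 1: d = {'a': [21, 8], 'b': [20]}
After line 2 (a[0] = b[0] = 20): d = {'a': [20, 8], 'b': [20]}
After line 3 (b.extend(a) appends [20, 8]): d = {'a': [20, 8], 'b': [20, 20, 8]}
After line 4: result = d['b'] = [20, 20, 8]

[20, 20, 8]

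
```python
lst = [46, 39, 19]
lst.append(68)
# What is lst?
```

[46, 39, 19, 68]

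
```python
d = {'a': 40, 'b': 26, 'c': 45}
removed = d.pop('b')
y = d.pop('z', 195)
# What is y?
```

After line 1: d = {'a': 40, 'b': 26, 'c': 45}
After line 2 (pop 'b' returns 26): d = {'a': 40, 'c': 45}, removed = 26
After line 3 (pop 'z' missing, returns default 195): d = {'a': 40, 'c': 45}, y = 195

195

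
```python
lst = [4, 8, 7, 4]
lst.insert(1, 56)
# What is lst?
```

[4, 56, 8, 7, 4]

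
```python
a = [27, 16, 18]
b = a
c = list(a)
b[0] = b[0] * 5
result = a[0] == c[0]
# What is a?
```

After line 1: a = [27, 16, 18]
After line 2 (b = a, alias): a = [27, 16, 18], b = [27, 16, 18]
After line 3 (c = list(a) is a copy, new object): c = [27, 16, 18]
After line 4 (b[0] = 27 * 5 = 135; mutates shared a/b): a = b = [135, 16, 18], c = [27, 16, 18]
After line 5 (a[0] = 135, c[0] = 27; result = False)

[135, 16, 18]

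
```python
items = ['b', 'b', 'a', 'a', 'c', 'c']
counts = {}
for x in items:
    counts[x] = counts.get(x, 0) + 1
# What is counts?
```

Initial: counts = {}, items = ['b', 'b', 'a', 'a', 'c', 'c']
See 'b': counts = {'b': 1}
See 'b': counts = {'b': 2}
See 'a': counts = {'b': 2, 'a': 1}
See 'a': counts = {'b': 2, 'a': 2}
See 'c': counts = {'b': 2, 'a': 2, 'c': 1}
See 'c': counts = {'b': 2, 'a': 2, 'c': 2}

{'b': 2, 'a': 2, 'c': 2}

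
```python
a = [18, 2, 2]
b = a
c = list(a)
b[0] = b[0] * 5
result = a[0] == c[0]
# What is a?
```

After line 1: a = [18, 2, 2]
After line 2 (b = a, alias): a = [18, 2, 2], b = [18, 2, 2]
After line 3 (c = list(a) is a copy, new object): c = [18, 2, 2]
After line 4 (b[0] = 18 * 5 = 90; mutates shared a/b): a = b = [90, 2, 2], c = [18, 2, 2]
After line 5 (a[0] = 90, c[0] = 18; result = False)

[90, 2, 2]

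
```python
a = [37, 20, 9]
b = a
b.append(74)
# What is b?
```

After line 1: a = [37, 20, 9]
After line 2 (b = a is an alias, same object): a = [37, 20, 9], b = [37, 20, 9]
After line 3 (b.append mutates the shared list): a = [37, 20, 9, 74], b = [37, 20, 9, 74]

[37, 20, 9, 74]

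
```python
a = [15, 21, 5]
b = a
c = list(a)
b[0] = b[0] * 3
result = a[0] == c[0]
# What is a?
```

After line 1: a = [15, 21, 5]
After line 2 (b = a, alias): a = [15, 21, 5], b = [15, 21, 5]
After line 3 (c = list(a) is a copy, new object): c = [15, 21, 5]
After line 4 (b[0] = 15 * 3 = 45; mutates shared a/b): a = b = [45, 21, 5], c = [15, 21, 5]
After line 5 (a[0] = 45, c[0] = 15; result = False)

[45, 21, 5]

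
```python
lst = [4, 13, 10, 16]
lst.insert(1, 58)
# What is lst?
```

[4, 58, 13, 10, 16]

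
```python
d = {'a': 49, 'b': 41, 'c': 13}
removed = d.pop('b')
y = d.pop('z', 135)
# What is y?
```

After line 1: d = {'a': 49, 'b': 41, 'c': 13}
After line 2 (pop 'b' returns 41): d = {'a': 49, 'c': 13}, removed = 41
After line 3 (pop 'z' missing, returns default 135): d = {'a': 49, 'c': 13}, y = 135

135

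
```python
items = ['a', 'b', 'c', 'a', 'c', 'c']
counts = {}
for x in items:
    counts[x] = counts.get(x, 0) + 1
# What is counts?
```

Initial: counts = {}, items = ['a', 'b', 'c', 'a', 'c', 'c']
See 'a': counts = {'a': 1}
See 'b': counts = {'a': 1, 'b': 1}
See 'c': counts = {'a': 1, 'b': 1, 'c': 1}
See 'a': counts = {'a': 2, 'b': 1, 'c': 1}
See 'c': counts = {'a': 2, 'b': 1, 'c': 2}
See 'c': counts = {'a': 2, 'b': 1, 'c': 3}

{'a': 2, 'b': 1, 'c': 3}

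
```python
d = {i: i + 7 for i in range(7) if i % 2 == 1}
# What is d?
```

{1: 8, 3: 10, 5: 12}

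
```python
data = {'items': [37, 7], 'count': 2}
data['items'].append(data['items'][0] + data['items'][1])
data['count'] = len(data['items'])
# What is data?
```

After line 1: data = {'items': [37, 7], 'count': 2}
After line 2 (append 37 + 7 = 44): data = {'items': [37, 7, 44], 'count': 2}
After line 3 (count = len(items) = 3): data = {'items': [37, 7, 44], 'count': 3}

{'items': [37, 7, 44], 'count': 3}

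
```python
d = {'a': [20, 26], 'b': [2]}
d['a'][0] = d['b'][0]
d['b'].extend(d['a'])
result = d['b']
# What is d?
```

After line 1: d = {'a': [20, 26], 'b': [2]}
After line 2 (a[0] = b[0] = 2): d = {'a': [2, 26], 'b': [2]}
After line 3 (b.extend(a) appends [2, 26]): d = {'a': [2, 26], 'b': [2, 2, 26]}
After line 4: result = d['b'] = [2, 2, 26]

{'a': [2, 26], 'b': [2, 2, 26]}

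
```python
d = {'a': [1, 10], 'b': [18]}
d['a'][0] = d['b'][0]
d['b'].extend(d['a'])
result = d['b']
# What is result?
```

After line 1: d = {'a': [1, 10], 'b': [18]}
After line 2 (a[0] = b[0] = 18): d = {'a': [18, 10], 'b': [18]}
After line 3 (b.extend(a) appends [18, 10]): d = {'a': [18, 10], 'b': [18, 18, 10]}
After line 4: result = d['b'] = [18, 18, 10]

[18, 18, 10]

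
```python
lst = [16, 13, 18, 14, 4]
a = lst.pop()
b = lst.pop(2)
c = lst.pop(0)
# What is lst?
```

After line 1: lst = [16, 13, 18, 14, 4]
After line 2 (pop() -> a = 4): lst = [16, 13, 18, 14]
After line 3 (pop(2) -> b = 18): lst = [16, 13, 14]
After line 4 (pop(0) -> c = 16): lst = [13, 14]

[13, 14]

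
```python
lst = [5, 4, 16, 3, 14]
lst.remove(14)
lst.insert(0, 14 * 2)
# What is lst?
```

After line 1: lst = [5, 4, 16, 3, 14]
After line 2 (remove first 14): lst = [5, 4, 16, 3]
After line 3 (insert 28 at index 0): lst = [28, 5, 4, 16, 3]

[28, 5, 4, 16, 3]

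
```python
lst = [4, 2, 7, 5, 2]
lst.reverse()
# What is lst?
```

[2, 5, 7, 2, 4]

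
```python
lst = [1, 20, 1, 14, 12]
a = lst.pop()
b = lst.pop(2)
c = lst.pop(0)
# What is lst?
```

After line 1: lst = [1, 20, 1, 14, 12]
After line 2 (pop() -> a = 12): lst = [1, 20, 1, 14]
After line 3 (pop(2) -> b = 1): lst = [1, 20, 14]
After line 4 (pop(0) -> c = 1): lst = [20, 14]

[20, 14]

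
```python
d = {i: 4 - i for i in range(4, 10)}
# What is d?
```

{4: 0, 5: -1, 6: -2, 7: -3, 8: -4, 9: -5}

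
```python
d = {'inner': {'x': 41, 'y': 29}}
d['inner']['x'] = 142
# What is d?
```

After line 1: d = {'inner': {'x': 41, 'y': 29}}
After line 2 (inner x overwritten): d = {'inner': {'x': 142, 'y': 29}}

{'inner': {'x': 142, 'y': 29}}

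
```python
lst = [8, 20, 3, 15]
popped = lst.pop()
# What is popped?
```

15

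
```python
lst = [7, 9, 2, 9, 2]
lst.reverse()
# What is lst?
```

[2, 9, 2, 9, 7]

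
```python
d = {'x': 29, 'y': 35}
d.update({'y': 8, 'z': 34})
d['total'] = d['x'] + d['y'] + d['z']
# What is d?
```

After line 1: d = {'x': 29, 'y': 35}
After line 2 (y overwritten, z added): d = {'x': 29, 'y': 8, 'z': 34}
After line 3 (total = 29 + 8 + 34 = 71): d = {'x': 29, 'y': 8, 'z': 34, 'total': 71}

{'x': 29, 'y': 8, 'z': 34, 'total': 71}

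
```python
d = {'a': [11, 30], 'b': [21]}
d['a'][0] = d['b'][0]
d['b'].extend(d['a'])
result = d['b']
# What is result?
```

After line 1: d = {'a': [11, 30], 'b': [21]}
After line 2 (a[0] = b[0] = 21): d = {'a': [21, 30], 'b': [21]}
After line 3 (b.extend(a) appends [21, 30]): d = {'a': [21, 30], 'b': [21, 21, 30]}
After line 4: result = d['b'] = [21, 21, 30]

[21, 21, 30]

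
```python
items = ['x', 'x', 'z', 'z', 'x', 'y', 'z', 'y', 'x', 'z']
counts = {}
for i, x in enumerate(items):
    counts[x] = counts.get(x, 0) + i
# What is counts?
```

Initial: counts = {}, items = ['x', 'x', 'z', 'z', 'x', 'y', 'z', 'y', 'x', 'z']
i=0, x='x': counts = {'x': 0}
i=1, x='x': counts = {'x': 1}
i=2, x='z': counts = {'x': 1, 'z': 2}
i=3, x='z': counts = {'x': 1, 'z': 5}
i=4, x='x': counts = {'x': 5, 'z': 5}
i=5, x='y': counts = {'x': 5, 'z': 5, 'y': 5}
i=6, x='z': counts = {'x': 5, 'z': 11, 'y': 5}
i=7, x='y': counts = {'x': 5, 'z': 11, 'y': 12}
i=8, x='x': counts = {'x': 13, 'z': 11, 'y': 12}
i=9, x='z': counts = {'x': 13, 'z': 20, 'y': 12}

{'x': 13, 'z': 20, 'y': 12}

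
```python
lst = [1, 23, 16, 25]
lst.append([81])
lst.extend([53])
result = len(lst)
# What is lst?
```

After line 1: lst = [1, 23, 16, 25]
After line 2 (append adds [81] as single element): lst = [1, 23, 16, 25, [81]]
After line 3 (extend unpacks [53], adds 53): lst = [1, 23, 16, 25, [81], 53]
After line 4: result = len(lst) = 6

[1, 23, 16, 25, [81], 53]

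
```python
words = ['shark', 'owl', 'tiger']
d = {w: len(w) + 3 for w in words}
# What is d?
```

{'shark': 8, 'owl': 6, 'tiger': 8}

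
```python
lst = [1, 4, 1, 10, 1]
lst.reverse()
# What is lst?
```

[1, 10, 1, 4, 1]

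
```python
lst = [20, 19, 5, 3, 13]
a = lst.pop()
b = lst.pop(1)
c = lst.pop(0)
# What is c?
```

After line 1: lst = [20, 19, 5, 3, 13]
After line 2 (pop() -> a = 13): lst = [20, 19, 5, 3]
After line 3 (pop(1) -> b = 19): lst = [20, 5, 3]
After line 4 (pop(0) -> c = 20): lst = [5, 3]

20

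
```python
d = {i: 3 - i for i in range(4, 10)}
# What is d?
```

{4: -1, 5: -2, 6: -3, 7: -4, 8: -5, 9: -6}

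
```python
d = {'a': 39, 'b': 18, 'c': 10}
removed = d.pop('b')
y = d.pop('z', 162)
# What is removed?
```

After line 1: d = {'a': 39, 'b': 18, 'c': 10}
After line 2 (pop 'b' returns 18): d = {'a': 39, 'c': 10}, removed = 18
After line 3 (pop 'z' missing, returns default 162): d = {'a': 39, 'c': 10}, y = 162

18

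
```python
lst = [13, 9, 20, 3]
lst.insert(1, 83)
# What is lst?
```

[13, 83, 9, 20, 3]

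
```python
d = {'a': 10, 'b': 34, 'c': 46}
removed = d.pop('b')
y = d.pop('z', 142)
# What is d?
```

After line 1: d = {'a': 10, 'b': 34, 'c': 46}
After line 2 (pop 'b' returns 34): d = {'a': 10, 'c': 46}, removed = 34
After line 3 (pop 'z' missing, returns default 142): d = {'a': 10, 'c': 46}, y = 142

{'a': 10, 'c': 46}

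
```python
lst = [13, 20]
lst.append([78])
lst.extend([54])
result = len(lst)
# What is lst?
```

After line 1: lst = [13, 20]
After line 2 (append adds [78] as single element): lst = [13, 20, [78]]
After line 3 (extend unpacks [54], adds 54): lst = [13, 20, [78], 54]
After line 4: result = len(lst) = 4

[13, 20, [78], 54]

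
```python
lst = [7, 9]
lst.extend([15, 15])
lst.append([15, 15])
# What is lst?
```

After line 1: lst = [7, 9]
After line 2 (extend unpacks [15, 15]): lst = [7, 9, 15, 15]
After line 3 (append adds [15, 15] as single element): lst = [7, 9, 15, 15, [15, 15]]

[7, 9, 15, 15, [15, 15]]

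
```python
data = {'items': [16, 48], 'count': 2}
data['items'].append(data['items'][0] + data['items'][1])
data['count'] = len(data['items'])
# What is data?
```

After line 1: data = {'items': [16, 48], 'count': 2}
After line 2 (append 16 + 48 = 64): data = {'items': [16, 48, 64], 'count': 2}
After line 3 (count = len(items) = 3): data = {'items': [16, 48, 64], 'count': 3}

{'items': [16, 48, 64], 'count': 3}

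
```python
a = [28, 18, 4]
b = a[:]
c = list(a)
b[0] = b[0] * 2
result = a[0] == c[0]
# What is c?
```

After line 1: a = [28, 18, 4]
After line 2 (b = a[:], copy): a = [28, 18, 4], b = [28, 18, 4]
After line 3 (c = list(a) is a copy, new object): c = [28, 18, 4]
After line 4 (b[0] = 28 * 2 = 56; only b mutates (copy)): a = [28, 18, 4], b = [56, 18, 4], c = [28, 18, 4]
After line 5 (a[0] = 28, c[0] = 28; result = True)

[28, 18, 4]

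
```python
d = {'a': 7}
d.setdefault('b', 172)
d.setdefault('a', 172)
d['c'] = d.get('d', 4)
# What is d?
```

After line 1: d = {'a': 7}
After line 2 (setdefault adds 'b'=172): d = {'a': 7, 'b': 172}
After line 3 (setdefault 'a' no-op, already exists): d = {'a': 7, 'b': 172}
After line 4 (get('d', 4) returns default since 'd' not in d): d = {'a': 7, 'b': 172, 'c': 4}

{'a': 7, 'b': 172, 'c': 4}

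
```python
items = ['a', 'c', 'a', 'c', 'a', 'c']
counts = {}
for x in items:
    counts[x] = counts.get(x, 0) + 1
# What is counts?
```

Initial: counts = {}, items = ['a', 'c', 'a', 'c', 'a', 'c']
See 'a': counts = {'a': 1}
See 'c': counts = {'a': 1, 'c': 1}
See 'a': counts = {'a': 2, 'c': 1}
See 'c': counts = {'a': 2, 'c': 2}
See 'a': counts = {'a': 3, 'c': 2}
See 'c': counts = {'a': 3, 'c': 3}

{'a': 3, 'c': 3}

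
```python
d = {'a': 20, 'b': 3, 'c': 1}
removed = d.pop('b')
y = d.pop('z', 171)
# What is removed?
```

After line 1: d = {'a': 20, 'b': 3, 'c': 1}
After line 2 (pop 'b' returns 3): d = {'a': 20, 'c': 1}, removed = 3
After line 3 (pop 'z' missing, returns default 171): d = {'a': 20, 'c': 1}, y = 171

3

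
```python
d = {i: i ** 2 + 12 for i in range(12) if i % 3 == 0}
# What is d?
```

{0: 12, 3: 21, 6: 48, 9: 93}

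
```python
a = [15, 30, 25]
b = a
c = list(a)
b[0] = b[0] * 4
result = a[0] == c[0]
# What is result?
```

After line 1: a = [15, 30, 25]
After line 2 (b = a, alias): a = [15, 30, 25], b = [15, 30, 25]
After line 3 (c = list(a) is a copy, new object): c = [15, 30, 25]
After line 4 (b[0] = 15 * 4 = 60; mutates shared a/b): a = b = [60, 30, 25], c = [15, 30, 25]
After line 5 (a[0] = 60, c[0] = 15; result = False)

False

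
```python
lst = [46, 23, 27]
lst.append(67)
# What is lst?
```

[46, 23, 27, 67]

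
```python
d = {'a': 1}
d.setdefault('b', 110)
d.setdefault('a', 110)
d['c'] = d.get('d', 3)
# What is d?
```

After line 1: d = {'a': 1}
After line 2 (setdefault adds 'b'=110): d = {'a': 1, 'b': 110}
After line 3 (setdefault 'a' no-op, already exists): d = {'a': 1, 'b': 110}
After line 4 (get('d', 3) returns default since 'd' not in d): d = {'a': 1, 'b': 110, 'c': 3}

{'a': 1, 'b': 110, 'c': 3}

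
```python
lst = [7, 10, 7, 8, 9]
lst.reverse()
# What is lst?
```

[9, 8, 7, 10, 7]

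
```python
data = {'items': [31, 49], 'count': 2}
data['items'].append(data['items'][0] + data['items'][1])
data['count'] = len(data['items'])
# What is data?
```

After line 1: data = {'items': [31, 49], 'count': 2}
After line 2 (append 31 + 49 = 80): data = {'items': [31, 49, 80], 'count': 2}
After line 3 (count = len(items) = 3): data = {'items': [31, 49, 80], 'count': 3}

{'items': [31, 49, 80], 'count': 3}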